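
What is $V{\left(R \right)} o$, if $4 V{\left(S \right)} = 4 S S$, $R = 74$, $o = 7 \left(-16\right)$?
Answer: $-613312$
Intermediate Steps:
$o = -112$
$V{\left(S \right)} = S^{2}$ ($V{\left(S \right)} = \frac{4 S S}{4} = \frac{4 S^{2}}{4} = S^{2}$)
$V{\left(R \right)} o = 74^{2} \left(-112\right) = 5476 \left(-112\right) = -613312$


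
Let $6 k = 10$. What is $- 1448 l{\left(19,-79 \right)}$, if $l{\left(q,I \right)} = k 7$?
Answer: $- \frac{50680}{3} \approx -16893.0$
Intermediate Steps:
$k = \frac{5}{3}$ ($k = \frac{1}{6} \cdot 10 = \frac{5}{3} \approx 1.6667$)
$l{\left(q,I \right)} = \frac{35}{3}$ ($l{\left(q,I \right)} = \frac{5}{3} \cdot 7 = \frac{35}{3}$)
$- 1448 l{\left(19,-79 \right)} = \left(-1448\right) \frac{35}{3} = - \frac{50680}{3}$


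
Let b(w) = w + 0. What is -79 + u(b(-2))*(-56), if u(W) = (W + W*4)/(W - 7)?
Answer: -1271/9 ≈ -141.22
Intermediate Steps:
b(w) = w
u(W) = 5*W/(-7 + W) (u(W) = (W + 4*W)/(-7 + W) = (5*W)/(-7 + W) = 5*W/(-7 + W))
-79 + u(b(-2))*(-56) = -79 + (5*(-2)/(-7 - 2))*(-56) = -79 + (5*(-2)/(-9))*(-56) = -79 + (5*(-2)*(-⅑))*(-56) = -79 + (10/9)*(-56) = -79 - 560/9 = -1271/9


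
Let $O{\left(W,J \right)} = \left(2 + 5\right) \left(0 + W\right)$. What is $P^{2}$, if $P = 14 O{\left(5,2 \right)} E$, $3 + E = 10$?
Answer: $11764900$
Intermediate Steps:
$E = 7$ ($E = -3 + 10 = 7$)
$O{\left(W,J \right)} = 7 W$
$P = 3430$ ($P = 14 \cdot 7 \cdot 5 \cdot 7 = 14 \cdot 35 \cdot 7 = 490 \cdot 7 = 3430$)
$P^{2} = 3430^{2} = 11764900$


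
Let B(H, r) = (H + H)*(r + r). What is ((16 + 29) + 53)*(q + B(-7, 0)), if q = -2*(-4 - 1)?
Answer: 980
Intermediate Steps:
B(H, r) = 4*H*r (B(H, r) = (2*H)*(2*r) = 4*H*r)
q = 10 (q = -2*(-5) = 10)
((16 + 29) + 53)*(q + B(-7, 0)) = ((16 + 29) + 53)*(10 + 4*(-7)*0) = (45 + 53)*(10 + 0) = 98*10 = 980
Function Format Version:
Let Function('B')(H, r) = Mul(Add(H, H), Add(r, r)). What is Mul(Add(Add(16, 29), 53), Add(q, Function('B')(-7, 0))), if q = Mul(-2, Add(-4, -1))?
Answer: 980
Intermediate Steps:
Function('B')(H, r) = Mul(4, H, r) (Function('B')(H, r) = Mul(Mul(2, H), Mul(2, r)) = Mul(4, H, r))
q = 10 (q = Mul(-2, -5) = 10)
Mul(Add(Add(16, 29), 53), Add(q, Function('B')(-7, 0))) = Mul(Add(Add(16, 29), 53), Add(10, Mul(4, -7, 0))) = Mul(Add(45, 53), Add(10, 0)) = Mul(98, 10) = 980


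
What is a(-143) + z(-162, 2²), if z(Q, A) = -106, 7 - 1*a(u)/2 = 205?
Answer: -502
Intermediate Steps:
a(u) = -396 (a(u) = 14 - 2*205 = 14 - 410 = -396)
a(-143) + z(-162, 2²) = -396 - 106 = -502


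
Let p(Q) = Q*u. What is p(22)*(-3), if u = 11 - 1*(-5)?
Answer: -1056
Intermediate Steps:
u = 16 (u = 11 + 5 = 16)
p(Q) = 16*Q (p(Q) = Q*16 = 16*Q)
p(22)*(-3) = (16*22)*(-3) = 352*(-3) = -1056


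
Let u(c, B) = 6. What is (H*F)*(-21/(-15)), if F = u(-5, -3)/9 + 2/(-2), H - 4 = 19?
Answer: -161/15 ≈ -10.733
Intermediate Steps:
H = 23 (H = 4 + 19 = 23)
F = -⅓ (F = 6/9 + 2/(-2) = 6*(⅑) + 2*(-½) = ⅔ - 1 = -⅓ ≈ -0.33333)
(H*F)*(-21/(-15)) = (23*(-⅓))*(-21/(-15)) = -(-161)*(-1)/15 = -23/3*7/5 = -161/15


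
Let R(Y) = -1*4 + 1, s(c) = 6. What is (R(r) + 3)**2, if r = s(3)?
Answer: 0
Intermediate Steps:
r = 6
R(Y) = -3 (R(Y) = -4 + 1 = -3)
(R(r) + 3)**2 = (-3 + 3)**2 = 0**2 = 0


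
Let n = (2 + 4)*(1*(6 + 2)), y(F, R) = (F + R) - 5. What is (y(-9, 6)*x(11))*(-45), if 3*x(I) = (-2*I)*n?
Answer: -126720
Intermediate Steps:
y(F, R) = -5 + F + R
n = 48 (n = 6*(1*8) = 6*8 = 48)
x(I) = -32*I (x(I) = (-2*I*48)/3 = (-96*I)/3 = -32*I)
(y(-9, 6)*x(11))*(-45) = ((-5 - 9 + 6)*(-32*11))*(-45) = -8*(-352)*(-45) = 2816*(-45) = -126720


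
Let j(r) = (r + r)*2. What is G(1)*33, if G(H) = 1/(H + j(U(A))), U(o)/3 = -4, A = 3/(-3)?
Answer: -33/47 ≈ -0.70213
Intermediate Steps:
A = -1 (A = 3*(-1/3) = -1)
U(o) = -12 (U(o) = 3*(-4) = -12)
j(r) = 4*r (j(r) = (2*r)*2 = 4*r)
G(H) = 1/(-48 + H) (G(H) = 1/(H + 4*(-12)) = 1/(H - 48) = 1/(-48 + H))
G(1)*33 = 33/(-48 + 1) = 33/(-47) = -1/47*33 = -33/47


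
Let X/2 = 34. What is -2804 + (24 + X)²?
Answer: 5660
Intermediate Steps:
X = 68 (X = 2*34 = 68)
-2804 + (24 + X)² = -2804 + (24 + 68)² = -2804 + 92² = -2804 + 8464 = 5660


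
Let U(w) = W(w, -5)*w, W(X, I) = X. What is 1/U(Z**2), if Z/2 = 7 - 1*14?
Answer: 1/38416 ≈ 2.6031e-5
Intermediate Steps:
Z = -14 (Z = 2*(7 - 1*14) = 2*(7 - 14) = 2*(-7) = -14)
U(w) = w**2 (U(w) = w*w = w**2)
1/U(Z**2) = 1/(((-14)**2)**2) = 1/(196**2) = 1/38416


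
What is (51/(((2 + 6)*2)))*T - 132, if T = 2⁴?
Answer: -81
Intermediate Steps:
T = 16
(51/(((2 + 6)*2)))*T - 132 = (51/(((2 + 6)*2)))*16 - 132 = (51/((8*2)))*16 - 132 = (51/16)*16 - 132 = 51 - 132 = -81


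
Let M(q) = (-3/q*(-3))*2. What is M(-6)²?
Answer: 9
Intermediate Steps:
M(q) = 18/q (M(q) = (9/q)*2 = 18/q)
M(-6)² = (18/(-6))² = (18*(-⅙))² = (-3)² = 9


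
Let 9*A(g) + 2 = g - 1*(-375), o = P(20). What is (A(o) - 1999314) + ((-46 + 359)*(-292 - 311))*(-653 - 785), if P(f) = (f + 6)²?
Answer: 2424667361/9 ≈ 2.6941e+8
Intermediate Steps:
P(f) = (6 + f)²
o = 676 (o = (6 + 20)² = 26² = 676)
A(g) = 373/9 + g/9 (A(g) = -2/9 + (g - 1*(-375))/9 = -2/9 + (g + 375)/9 = -2/9 + (375 + g)/9 = -2/9 + (125/3 + g/9) = 373/9 + g/9)
(A(o) - 1999314) + ((-46 + 359)*(-292 - 311))*(-653 - 785) = ((373/9 + (⅑)*676) - 1999314) + ((-46 + 359)*(-292 - 311))*(-653 - 785) = ((373/9 + 676/9) - 1999314) + (313*(-603))*(-1438) = (1049/9 - 1999314) - 188739*(-1438) = -17992777/9 + 271406682 = 2424667361/9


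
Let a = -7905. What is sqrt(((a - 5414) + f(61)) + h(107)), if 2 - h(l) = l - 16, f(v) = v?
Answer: 3*I*sqrt(1483) ≈ 115.53*I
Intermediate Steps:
h(l) = 18 - l (h(l) = 2 - (l - 16) = 2 - (-16 + l) = 2 + (16 - l) = 18 - l)
sqrt(((a - 5414) + f(61)) + h(107)) = sqrt(((-7905 - 5414) + 61) + (18 - 1*107)) = sqrt((-13319 + 61) + (18 - 107)) = sqrt(-13258 - 89) = sqrt(-13347) = 3*I*sqrt(1483)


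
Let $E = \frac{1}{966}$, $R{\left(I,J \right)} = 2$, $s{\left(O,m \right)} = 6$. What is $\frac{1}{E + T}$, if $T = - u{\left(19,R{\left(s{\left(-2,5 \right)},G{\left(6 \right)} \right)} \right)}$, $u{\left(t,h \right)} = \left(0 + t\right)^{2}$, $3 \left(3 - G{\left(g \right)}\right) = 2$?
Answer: $- \frac{966}{348725} \approx -0.0027701$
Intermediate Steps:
$G{\left(g \right)} = \frac{7}{3}$ ($G{\left(g \right)} = 3 - \frac{2}{3} = \frac{7}{3}$)
$u{\left(t,h \right)} = t^{2}$
$E = \frac{1}{966} \approx 0.0010352$
$T = -361$ ($T = - 19^{2} = \left(-1\right) 361 = -361$)
$\frac{1}{E + T} = \frac{1}{\frac{1}{966} - 361} = \frac{1}{- \frac{348725}{966}} = - \frac{966}{348725}$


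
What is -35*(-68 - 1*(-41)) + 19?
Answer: 964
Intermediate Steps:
-35*(-68 - 1*(-41)) + 19 = -35*(-68 + 41) + 19 = -35*(-27) + 19 = 945 + 19 = 964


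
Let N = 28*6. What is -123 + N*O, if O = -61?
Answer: -10371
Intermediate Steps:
N = 168
-123 + N*O = -123 + 168*(-61) = -123 - 10248 = -10371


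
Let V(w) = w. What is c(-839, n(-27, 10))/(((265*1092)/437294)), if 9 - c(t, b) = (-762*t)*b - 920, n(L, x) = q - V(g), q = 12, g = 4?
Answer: -17201178137/2226 ≈ -7.7274e+6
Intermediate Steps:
n(L, x) = 8 (n(L, x) = 12 - 1*4 = 12 - 4 = 8)
c(t, b) = 929 + 762*b*t (c(t, b) = 9 - ((-762*t)*b - 920) = 9 - (-762*b*t - 920) = 9 - (-920 - 762*b*t) = 9 + (920 + 762*b*t) = 929 + 762*b*t)
c(-839, n(-27, 10))/(((265*1092)/437294)) = (929 + 762*8*(-839))/(((265*1092)/437294)) = (929 - 5114544)/((289380*(1/437294))) = -5113615/11130/16819 = -5113615*16819/11130 = -17201178137/2226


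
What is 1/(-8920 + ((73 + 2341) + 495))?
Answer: -1/6011 ≈ -0.00016636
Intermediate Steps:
1/(-8920 + ((73 + 2341) + 495)) = 1/(-8920 + (2414 + 495)) = 1/(-8920 + 2909) = 1/(-6011) = -1/6011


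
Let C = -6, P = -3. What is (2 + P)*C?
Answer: 6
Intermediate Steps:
(2 + P)*C = (2 - 3)*(-6) = -1*(-6) = 6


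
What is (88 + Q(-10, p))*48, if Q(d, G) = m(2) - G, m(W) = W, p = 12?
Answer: 3744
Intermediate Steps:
Q(d, G) = 2 - G
(88 + Q(-10, p))*48 = (88 + (2 - 1*12))*48 = (88 + (2 - 12))*48 = (88 - 10)*48 = 78*48 = 3744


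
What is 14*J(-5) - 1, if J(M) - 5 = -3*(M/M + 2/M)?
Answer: 219/5 ≈ 43.800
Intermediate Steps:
J(M) = 2 - 6/M (J(M) = 5 - 3*(M/M + 2/M) = 5 - 3*(1 + 2/M) = 5 + (-3 - 6/M) = 2 - 6/M)
14*J(-5) - 1 = 14*(2 - 6/(-5)) - 1 = 14*(2 - 6*(-⅕)) - 1 = 14*(2 + 6/5) - 1 = 14*(16/5) - 1 = 224/5 - 1 = 219/5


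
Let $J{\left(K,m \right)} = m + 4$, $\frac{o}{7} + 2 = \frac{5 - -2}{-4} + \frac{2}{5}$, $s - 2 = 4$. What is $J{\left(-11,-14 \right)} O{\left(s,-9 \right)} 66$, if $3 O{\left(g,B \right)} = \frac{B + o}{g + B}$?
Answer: $- \frac{7139}{3} \approx -2379.7$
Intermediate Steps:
$s = 6$ ($s = 2 + 4 = 6$)
$o = - \frac{469}{20}$ ($o = -14 + 7 \left(\frac{5 - -2}{-4} + \frac{2}{5}\right) = -14 + 7 \left(\left(5 + 2\right) \left(- \frac{1}{4}\right) + 2 \cdot \frac{1}{5}\right) = -14 + 7 \left(7 \left(- \frac{1}{4}\right) + \frac{2}{5}\right) = -14 + 7 \left(- \frac{7}{4} + \frac{2}{5}\right) = -14 + 7 \left(- \frac{27}{20}\right) = -14 - \frac{189}{20} = - \frac{469}{20} \approx -23.45$)
$O{\left(g,B \right)} = \frac{- \frac{469}{20} + B}{3 \left(B + g\right)}$ ($O{\left(g,B \right)} = \frac{\left(B - \frac{469}{20}\right) \frac{1}{g + B}}{3} = \frac{\left(- \frac{469}{20} + B\right) \frac{1}{B + g}}{3} = \frac{\frac{1}{B + g} \left(- \frac{469}{20} + B\right)}{3} = \frac{- \frac{469}{20} + B}{3 \left(B + g\right)}$)
$J{\left(K,m \right)} = 4 + m$
$J{\left(-11,-14 \right)} O{\left(s,-9 \right)} 66 = \left(4 - 14\right) \frac{- \frac{469}{60} + \frac{1}{3} \left(-9\right)}{-9 + 6} \cdot 66 = - 10 \frac{- \frac{469}{60} - 3}{-3} \cdot 66 = - 10 \left(\left(- \frac{1}{3}\right) \left(- \frac{649}{60}\right)\right) 66 = \left(-10\right) \frac{649}{180} \cdot 66 = \left(- \frac{649}{18}\right) 66 = - \frac{7139}{3}$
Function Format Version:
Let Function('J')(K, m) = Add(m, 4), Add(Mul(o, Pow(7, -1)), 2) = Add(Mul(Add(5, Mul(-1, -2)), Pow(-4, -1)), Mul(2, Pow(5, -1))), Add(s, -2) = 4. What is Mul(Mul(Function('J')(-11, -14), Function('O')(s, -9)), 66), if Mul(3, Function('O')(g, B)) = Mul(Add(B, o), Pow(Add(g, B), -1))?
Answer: Rational(-7139, 3) ≈ -2379.7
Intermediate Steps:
s = 6 (s = Add(2, 4) = 6)
o = Rational(-469, 20) (o = Add(-14, Mul(7, Add(Mul(Add(5, Mul(-1, -2)), Pow(-4, -1)), Mul(2, Pow(5, -1))))) = Add(-14, Mul(7, Add(Mul(Add(5, 2), Rational(-1, 4)), Mul(2, Rational(1, 5))))) = Add(-14, Mul(7, Add(Mul(7, Rational(-1, 4)), Rational(2, 5)))) = Add(-14, Mul(7, Add(Rational(-7, 4), Rational(2, 5)))) = Add(-14, Mul(7, Rational(-27, 20))) = Add(-14, Rational(-189, 20)) = Rational(-469, 20) ≈ -23.450)
Function('O')(g, B) = Mul(Rational(1, 3), Pow(Add(B, g), -1), Add(Rational(-469, 20), B)) (Function('O')(g, B) = Mul(Rational(1, 3), Mul(Add(B, Rational(-469, 20)), Pow(Add(g, B), -1))) = Mul(Rational(1, 3), Mul(Add(Rational(-469, 20), B), Pow(Add(B, g), -1))) = Mul(Rational(1, 3), Mul(Pow(Add(B, g), -1), Add(Rational(-469, 20), B))) = Mul(Rational(1, 3), Pow(Add(B, g), -1), Add(Rational(-469, 20), B)))
Function('J')(K, m) = Add(4, m)
Mul(Mul(Function('J')(-11, -14), Function('O')(s, -9)), 66) = Mul(Mul(Add(4, -14), Mul(Pow(Add(-9, 6), -1), Add(Rational(-469, 60), Mul(Rational(1, 3), -9)))), 66) = Mul(Mul(-10, Mul(Pow(-3, -1), Add(Rational(-469, 60), -3))), 66) = Mul(Mul(-10, Mul(Rational(-1, 3), Rational(-649, 60))), 66) = Mul(Mul(-10, Rational(649, 180)), 66) = Mul(Rational(-649, 18), 66) = Rational(-7139, 3)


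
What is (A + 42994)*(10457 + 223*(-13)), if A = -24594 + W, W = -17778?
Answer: 4701076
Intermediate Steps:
A = -42372 (A = -24594 - 17778 = -42372)
(A + 42994)*(10457 + 223*(-13)) = (-42372 + 42994)*(10457 + 223*(-13)) = 622*(10457 - 2899) = 622*7558 = 4701076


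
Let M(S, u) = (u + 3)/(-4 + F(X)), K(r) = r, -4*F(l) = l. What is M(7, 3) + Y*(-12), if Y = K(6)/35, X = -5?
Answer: -1632/385 ≈ -4.2390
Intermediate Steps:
F(l) = -l/4
Y = 6/35 ≈ 0.17143
M(S, u) = -12/11 - 4*u/11 (M(S, u) = (u + 3)/(-4 - ¼*(-5)) = (3 + u)/(-4 + 5/4) = (3 + u)/(-11/4) = (3 + u)*(-4/11) = -12/11 - 4*u/11)
M(7, 3) + Y*(-12) = (-12/11 - 4/11*3) + (6/35)*(-12) = (-12/11 - 12/11) - 72/35 = -24/11 - 72/35 = -1632/385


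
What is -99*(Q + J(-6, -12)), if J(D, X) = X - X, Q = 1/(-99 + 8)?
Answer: 99/91 ≈ 1.0879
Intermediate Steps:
Q = -1/91 (Q = 1/(-91) = -1/91 ≈ -0.010989)
J(D, X) = 0
-99*(Q + J(-6, -12)) = -99*(-1/91 + 0) = -99*(-1/91) = 99/91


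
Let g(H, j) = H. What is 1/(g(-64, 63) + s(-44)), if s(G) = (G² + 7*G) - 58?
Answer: 1/1506 ≈ 0.00066401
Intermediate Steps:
s(G) = -58 + G² + 7*G
1/(g(-64, 63) + s(-44)) = 1/(-64 + (-58 + (-44)² + 7*(-44))) = 1/(-64 + (-58 + 1936 - 308)) = 1/(-64 + 1570) = 1/1506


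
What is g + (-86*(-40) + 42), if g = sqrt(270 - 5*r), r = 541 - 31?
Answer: 3482 + 2*I*sqrt(570) ≈ 3482.0 + 47.749*I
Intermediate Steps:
r = 510
g = 2*I*sqrt(570) (g = sqrt(270 - 5*510) = sqrt(270 - 2550) = sqrt(-2280) = 2*I*sqrt(570) ≈ 47.749*I)
g + (-86*(-40) + 42) = 2*I*sqrt(570) + (-86*(-40) + 42) = 2*I*sqrt(570) + (3440 + 42) = 2*I*sqrt(570) + 3482 = 3482 + 2*I*sqrt(570)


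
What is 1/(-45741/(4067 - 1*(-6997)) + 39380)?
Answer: 3688/145218193 ≈ 2.5396e-5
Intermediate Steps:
1/(-45741/(4067 - 1*(-6997)) + 39380) = 1/(-45741/(4067 + 6997) + 39380) = 1/(-45741/11064 + 39380) = 1/(-45741*1/11064 + 39380) = 1/(-15247/3688 + 39380) = 1/(145218193/3688) = 3688/145218193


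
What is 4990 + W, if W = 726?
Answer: 5716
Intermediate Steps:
4990 + W = 4990 + 726 = 5716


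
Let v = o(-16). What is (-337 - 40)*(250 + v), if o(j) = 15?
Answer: -99905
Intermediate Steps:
v = 15
(-337 - 40)*(250 + v) = (-337 - 40)*(250 + 15) = -377*265 = -99905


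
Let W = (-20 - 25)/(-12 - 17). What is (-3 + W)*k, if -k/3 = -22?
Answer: -2772/29 ≈ -95.586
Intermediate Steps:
k = 66 (k = -3*(-22) = 66)
W = 45/29 (W = -45/(-29) = -45*(-1/29) = 45/29 ≈ 1.5517)
(-3 + W)*k = (-3 + 45/29)*66 = -42/29*66 = -2772/29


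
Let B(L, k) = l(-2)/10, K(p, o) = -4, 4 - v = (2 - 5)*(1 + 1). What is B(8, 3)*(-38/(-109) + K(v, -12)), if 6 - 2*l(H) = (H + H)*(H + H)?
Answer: 199/109 ≈ 1.8257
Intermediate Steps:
v = 10 (v = 4 - (2 - 5)*(1 + 1) = 4 - (-3)*2 = 4 - 1*(-6) = 4 + 6 = 10)
l(H) = 3 - 2*H² (l(H) = 3 - (H + H)*(H + H)/2 = 3 - 2*H*2*H/2 = 3 - 2*H²)
B(L, k) = -½ (B(L, k) = (3 - 2*(-2)²)/10 = (3 - 2*4)*(⅒) = (3 - 8)*(⅒) = -5*⅒ = -½)
B(8, 3)*(-38/(-109) + K(v, -12)) = -(-38/(-109) - 4)/2 = -(-38*(-1/109) - 4)/2 = -(38/109 - 4)/2 = -½*(-398/109) = 199/109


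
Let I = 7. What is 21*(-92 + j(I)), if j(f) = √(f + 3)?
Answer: -1932 + 21*√10 ≈ -1865.6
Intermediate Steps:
j(f) = √(3 + f)
21*(-92 + j(I)) = 21*(-92 + √(3 + 7)) = 21*(-92 + √10) = -1932 + 21*√10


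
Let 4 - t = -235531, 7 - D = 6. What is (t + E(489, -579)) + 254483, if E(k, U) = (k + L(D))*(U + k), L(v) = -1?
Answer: 446098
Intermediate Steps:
D = 1 (D = 7 - 1*6 = 7 - 6 = 1)
E(k, U) = (-1 + k)*(U + k) (E(k, U) = (k - 1)*(U + k) = (-1 + k)*(U + k))
t = 235535 (t = 4 - 1*(-235531) = 4 + 235531 = 235535)
(t + E(489, -579)) + 254483 = (235535 + (489² - 1*(-579) - 1*489 - 579*489)) + 254483 = (235535 + (239121 + 579 - 489 - 283131)) + 254483 = (235535 - 43920) + 254483 = 191615 + 254483 = 446098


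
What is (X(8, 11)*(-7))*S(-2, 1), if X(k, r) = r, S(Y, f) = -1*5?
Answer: 385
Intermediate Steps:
S(Y, f) = -5
(X(8, 11)*(-7))*S(-2, 1) = (11*(-7))*(-5) = -77*(-5) = 385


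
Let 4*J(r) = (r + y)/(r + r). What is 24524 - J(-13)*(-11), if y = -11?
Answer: 318845/13 ≈ 24527.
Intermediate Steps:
J(r) = (-11 + r)/(8*r) (J(r) = ((r - 11)/(r + r))/4 = ((-11 + r)/((2*r)))/4 = ((-11 + r)*(1/(2*r)))/4 = ((-11 + r)/(2*r))/4 = (-11 + r)/(8*r))
24524 - J(-13)*(-11) = 24524 - (⅛)*(-11 - 13)/(-13)*(-11) = 24524 - (⅛)*(-1/13)*(-24)*(-11) = 24524 - 3*(-11)/13 = 24524 - 1*(-33/13) = 24524 + 33/13 = 318845/13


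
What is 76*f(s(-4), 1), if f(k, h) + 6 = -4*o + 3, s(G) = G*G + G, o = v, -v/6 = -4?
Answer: -7524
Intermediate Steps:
v = 24 (v = -6*(-4) = 24)
o = 24
s(G) = G + G**2 (s(G) = G**2 + G = G + G**2)
f(k, h) = -99 (f(k, h) = -6 + (-4*24 + 3) = -6 + (-96 + 3) = -6 - 93 = -99)
76*f(s(-4), 1) = 76*(-99) = -7524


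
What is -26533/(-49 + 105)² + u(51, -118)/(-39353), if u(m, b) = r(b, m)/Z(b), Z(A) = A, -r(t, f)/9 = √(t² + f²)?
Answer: -26533/3136 - 45*√661/4643654 ≈ -8.4610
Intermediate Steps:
r(t, f) = -9*√(f² + t²) (r(t, f) = -9*√(t² + f²) = -9*√(f² + t²))
u(m, b) = -9*√(b² + m²)/b (u(m, b) = (-9*√(m² + b²))/b = (-9*√(b² + m²))/b = -9*√(b² + m²)/b)
-26533/(-49 + 105)² + u(51, -118)/(-39353) = -26533/(-49 + 105)² - 9*√((-118)² + 51²)/(-118)/(-39353) = -26533/(56²) - 9*(-1/118)*√(13924 + 2601)*(-1/39353) = -26533/3136 - 9*(-1/118)*√16525*(-1/39353) = -26533*1/3136 - 9*(-1/118)*5*√661*(-1/39353) = -26533/3136 + (45*√661/118)*(-1/39353) = -26533/3136 - 45*√661/4643654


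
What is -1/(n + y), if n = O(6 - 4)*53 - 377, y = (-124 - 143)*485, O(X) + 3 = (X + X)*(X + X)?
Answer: 1/129183 ≈ 7.7409e-6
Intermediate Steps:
O(X) = -3 + 4*X² (O(X) = -3 + (X + X)*(X + X) = -3 + (2*X)*(2*X) = -3 + 4*X²)
y = -129495 (y = -267*485 = -129495)
n = 312 (n = (-3 + 4*(6 - 4)²)*53 - 377 = (-3 + 4*2²)*53 - 377 = (-3 + 4*4)*53 - 377 = (-3 + 16)*53 - 377 = 13*53 - 377 = 689 - 377 = 312)
-1/(n + y) = -1/(312 - 129495) = -1/(-129183) = -1*(-1/129183) = 1/129183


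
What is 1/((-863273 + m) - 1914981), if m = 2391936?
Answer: -1/386318 ≈ -2.5885e-6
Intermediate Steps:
1/((-863273 + m) - 1914981) = 1/((-863273 + 2391936) - 1914981) = 1/(1528663 - 1914981) = 1/(-386318) = -1/386318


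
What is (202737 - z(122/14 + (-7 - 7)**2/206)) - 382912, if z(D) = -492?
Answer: -179683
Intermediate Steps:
(202737 - z(122/14 + (-7 - 7)**2/206)) - 382912 = (202737 - 1*(-492)) - 382912 = (202737 + 492) - 382912 = 203229 - 382912 = -179683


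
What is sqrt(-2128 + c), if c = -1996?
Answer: 2*I*sqrt(1031) ≈ 64.218*I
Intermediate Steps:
sqrt(-2128 + c) = sqrt(-2128 - 1996) = sqrt(-4124) = 2*I*sqrt(1031)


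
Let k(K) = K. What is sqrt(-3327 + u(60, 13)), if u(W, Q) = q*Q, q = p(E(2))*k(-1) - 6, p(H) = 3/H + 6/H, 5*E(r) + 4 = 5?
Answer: I*sqrt(3990) ≈ 63.166*I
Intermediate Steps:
E(r) = 1/5 (E(r) = -4/5 + (1/5)*5 = -4/5 + 1 = 1/5)
p(H) = 9/H
q = -51 (q = (9/(1/5))*(-1) - 6 = (9*5)*(-1) - 6 = 45*(-1) - 6 = -45 - 6 = -51)
u(W, Q) = -51*Q
sqrt(-3327 + u(60, 13)) = sqrt(-3327 - 51*13) = sqrt(-3327 - 663) = sqrt(-3990) = I*sqrt(3990)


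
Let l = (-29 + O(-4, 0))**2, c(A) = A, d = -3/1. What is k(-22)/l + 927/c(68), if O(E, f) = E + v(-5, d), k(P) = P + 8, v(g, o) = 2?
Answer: 889895/65348 ≈ 13.618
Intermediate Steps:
d = -3 (d = -3*1 = -3)
k(P) = 8 + P
O(E, f) = 2 + E (O(E, f) = E + 2 = 2 + E)
l = 961 (l = (-29 + (2 - 4))**2 = (-29 - 2)**2 = (-31)**2 = 961)
k(-22)/l + 927/c(68) = (8 - 22)/961 + 927/68 = -14*1/961 + 927*(1/68) = -14/961 + 927/68 = 889895/65348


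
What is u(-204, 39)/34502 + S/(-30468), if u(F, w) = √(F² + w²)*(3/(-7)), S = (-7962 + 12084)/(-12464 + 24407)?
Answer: -229/20215518 - 9*√4793/241514 ≈ -0.0025912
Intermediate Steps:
S = 458/1327 (S = 4122/11943 = 4122*(1/11943) = 458/1327 ≈ 0.34514)
u(F, w) = -3*√(F² + w²)/7 (u(F, w) = √(F² + w²)*(3*(-⅐)) = √(F² + w²)*(-3/7) = -3*√(F² + w²)/7)
u(-204, 39)/34502 + S/(-30468) = -3*√((-204)² + 39²)/7/34502 + (458/1327)/(-30468) = -3*√(41616 + 1521)/7*(1/34502) + (458/1327)*(-1/30468) = -9*√4793/7*(1/34502) - 229/20215518 = -9*√4793/241514 - 229/20215518 = -229/20215518 - 9*√4793/241514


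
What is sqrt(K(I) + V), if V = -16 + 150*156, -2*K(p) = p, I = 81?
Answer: sqrt(93374)/2 ≈ 152.79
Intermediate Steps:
K(p) = -p/2
V = 23384 (V = -16 + 23400 = 23384)
sqrt(K(I) + V) = sqrt(-1/2*81 + 23384) = sqrt(-81/2 + 23384) = sqrt(46687/2) = sqrt(93374)/2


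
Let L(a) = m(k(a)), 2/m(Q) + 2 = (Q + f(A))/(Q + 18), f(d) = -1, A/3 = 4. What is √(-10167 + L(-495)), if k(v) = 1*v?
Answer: 4*I*√33329805/229 ≈ 100.84*I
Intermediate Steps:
A = 12 (A = 3*4 = 12)
k(v) = v
m(Q) = 2/(-2 + (-1 + Q)/(18 + Q)) (m(Q) = 2/(-2 + (Q - 1)/(Q + 18)) = 2/(-2 + (-1 + Q)/(18 + Q)))
L(a) = 2*(-18 - a)/(37 + a)
√(-10167 + L(-495)) = √(-10167 + 2*(-18 - 1*(-495))/(37 - 495)) = √(-10167 + 2*(-18 + 495)/(-458)) = √(-10167 + 2*(-1/458)*477) = √(-10167 - 477/229) = √(-2328720/229) = 4*I*√33329805/229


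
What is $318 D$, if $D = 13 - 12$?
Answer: $318$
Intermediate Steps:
$D = 1$ ($D = 13 - 12 = 1$)
$318 D = 318 \cdot 1 = 318$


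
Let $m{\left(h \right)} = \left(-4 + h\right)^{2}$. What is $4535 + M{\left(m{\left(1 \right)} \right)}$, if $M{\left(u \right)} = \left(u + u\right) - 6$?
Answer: $4547$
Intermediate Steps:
$M{\left(u \right)} = -6 + 2 u$ ($M{\left(u \right)} = 2 u - 6 = -6 + 2 u$)
$4535 + M{\left(m{\left(1 \right)} \right)} = 4535 - \left(6 - 2 \left(-4 + 1\right)^{2}\right) = 4535 - \left(6 - 2 \left(-3\right)^{2}\right) = 4535 + \left(-6 + 2 \cdot 9\right) = 4535 + \left(-6 + 18\right) = 4535 + 12 = 4547$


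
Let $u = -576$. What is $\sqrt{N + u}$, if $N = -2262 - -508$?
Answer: $i \sqrt{2330} \approx 48.27 i$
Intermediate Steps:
$N = -1754$ ($N = -2262 + 508 = -1754$)
$\sqrt{N + u} = \sqrt{-1754 - 576} = \sqrt{-2330} = i \sqrt{2330}$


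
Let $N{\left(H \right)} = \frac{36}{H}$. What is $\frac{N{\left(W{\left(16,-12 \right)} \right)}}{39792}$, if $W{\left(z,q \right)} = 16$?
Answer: $\frac{3}{53056} \approx 5.6544 \cdot 10^{-5}$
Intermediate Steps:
$\frac{N{\left(W{\left(16,-12 \right)} \right)}}{39792} = \frac{36 \cdot \frac{1}{16}}{39792} = 36 \cdot \frac{1}{16} \cdot \frac{1}{39792} = \frac{9}{4} \cdot \frac{1}{39792} = \frac{3}{53056}$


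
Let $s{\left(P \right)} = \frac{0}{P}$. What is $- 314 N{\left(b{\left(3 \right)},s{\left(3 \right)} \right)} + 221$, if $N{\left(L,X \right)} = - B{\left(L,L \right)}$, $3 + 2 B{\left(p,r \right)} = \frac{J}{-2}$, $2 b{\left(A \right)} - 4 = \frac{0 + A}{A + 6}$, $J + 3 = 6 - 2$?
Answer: $- \frac{657}{2} \approx -328.5$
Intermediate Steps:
$J = 1$ ($J = -3 + \left(6 - 2\right) = -3 + 4 = 1$)
$s{\left(P \right)} = 0$
$b{\left(A \right)} = 2 + \frac{A}{2 \left(6 + A\right)}$ ($b{\left(A \right)} = 2 + \frac{\left(0 + A\right) \frac{1}{A + 6}}{2} = 2 + \frac{A \frac{1}{6 + A}}{2} = 2 + \frac{A}{2 \left(6 + A\right)}$)
$B{\left(p,r \right)} = - \frac{7}{4}$ ($B{\left(p,r \right)} = - \frac{3}{2} + \frac{1 \frac{1}{-2}}{2} = - \frac{3}{2} + \frac{1 \left(- \frac{1}{2}\right)}{2} = - \frac{3}{2} + \frac{1}{2} \left(- \frac{1}{2}\right) = - \frac{3}{2} - \frac{1}{4} = - \frac{7}{4}$)
$N{\left(L,X \right)} = \frac{7}{4}$ ($N{\left(L,X \right)} = \left(-1\right) \left(- \frac{7}{4}\right) = \frac{7}{4}$)
$- 314 N{\left(b{\left(3 \right)},s{\left(3 \right)} \right)} + 221 = \left(-314\right) \frac{7}{4} + 221 = - \frac{1099}{2} + 221 = - \frac{657}{2}$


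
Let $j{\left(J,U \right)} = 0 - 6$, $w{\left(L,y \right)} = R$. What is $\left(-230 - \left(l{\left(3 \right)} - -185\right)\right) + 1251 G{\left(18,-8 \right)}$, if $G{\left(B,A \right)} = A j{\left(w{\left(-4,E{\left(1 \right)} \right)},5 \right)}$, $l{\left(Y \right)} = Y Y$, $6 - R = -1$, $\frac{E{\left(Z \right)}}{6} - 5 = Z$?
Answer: $59624$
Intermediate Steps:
$E{\left(Z \right)} = 30 + 6 Z$
$R = 7$ ($R = 6 - -1 = 6 + 1 = 7$)
$w{\left(L,y \right)} = 7$
$l{\left(Y \right)} = Y^{2}$
$j{\left(J,U \right)} = -6$ ($j{\left(J,U \right)} = 0 - 6 = -6$)
$G{\left(B,A \right)} = - 6 A$ ($G{\left(B,A \right)} = A \left(-6\right) = - 6 A$)
$\left(-230 - \left(l{\left(3 \right)} - -185\right)\right) + 1251 G{\left(18,-8 \right)} = \left(-230 - \left(3^{2} - -185\right)\right) + 1251 \left(\left(-6\right) \left(-8\right)\right) = \left(-230 - \left(9 + 185\right)\right) + 1251 \cdot 48 = \left(-230 - 194\right) + 60048 = -424 + 60048 = 59624$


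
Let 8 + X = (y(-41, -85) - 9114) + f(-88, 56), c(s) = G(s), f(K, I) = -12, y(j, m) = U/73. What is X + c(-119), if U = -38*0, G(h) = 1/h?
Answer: -1086947/119 ≈ -9134.0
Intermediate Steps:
U = 0
y(j, m) = 0 (y(j, m) = 0/73 = 0*(1/73) = 0)
c(s) = 1/s
X = -9134 (X = -8 + ((0 - 9114) - 12) = -8 + (-9114 - 12) = -8 - 9126 = -9134)
X + c(-119) = -9134 + 1/(-119) = -9134 - 1/119 = -1086947/119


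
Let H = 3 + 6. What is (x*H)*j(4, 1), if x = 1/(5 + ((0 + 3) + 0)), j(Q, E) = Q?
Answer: 9/2 ≈ 4.5000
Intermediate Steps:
H = 9
x = ⅛ (x = 1/(5 + (3 + 0)) = 1/(5 + 3) = 1/8 = ⅛ ≈ 0.12500)
(x*H)*j(4, 1) = ((⅛)*9)*4 = (9/8)*4 = 9/2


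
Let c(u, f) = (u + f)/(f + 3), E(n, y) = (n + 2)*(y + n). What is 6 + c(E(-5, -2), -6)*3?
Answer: -9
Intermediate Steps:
E(n, y) = (2 + n)*(n + y)
c(u, f) = (f + u)/(3 + f)
6 + c(E(-5, -2), -6)*3 = 6 + ((-6 + ((-5)**2 + 2*(-5) + 2*(-2) - 5*(-2)))/(3 - 6))*3 = 6 + ((-6 + (25 - 10 - 4 + 10))/(-3))*3 = 6 - (-6 + 21)/3*3 = 6 - 1/3*15*3 = 6 - 5*3 = 6 - 15 = -9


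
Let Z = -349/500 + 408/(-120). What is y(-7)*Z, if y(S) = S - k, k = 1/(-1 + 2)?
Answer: 4098/125 ≈ 32.784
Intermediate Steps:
k = 1 (k = 1/1 = 1)
y(S) = -1 + S (y(S) = S - 1*1 = S - 1 = -1 + S)
Z = -2049/500 (Z = -349*1/500 + 408*(-1/120) = -349/500 - 17/5 = -2049/500 ≈ -4.0980)
y(-7)*Z = (-1 - 7)*(-2049/500) = -8*(-2049/500) = 4098/125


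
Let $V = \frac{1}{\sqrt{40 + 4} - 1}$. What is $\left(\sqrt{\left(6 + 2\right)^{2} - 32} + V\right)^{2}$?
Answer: $\frac{\left(1 + 2 \sqrt{11} + 172 \sqrt{2}\right)^{2}}{1849} \approx 34.04$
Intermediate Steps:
$V = \frac{1}{-1 + 2 \sqrt{11}}$ ($V = \frac{1}{\sqrt{44} - 1} = \frac{1}{2 \sqrt{11} - 1} = \frac{1}{-1 + 2 \sqrt{11}} \approx 0.17752$)
$\left(\sqrt{\left(6 + 2\right)^{2} - 32} + V\right)^{2} = \left(\sqrt{\left(6 + 2\right)^{2} - 32} + \left(\frac{1}{43} + \frac{2 \sqrt{11}}{43}\right)\right)^{2} = \left(\sqrt{8^{2} - 32} + \left(\frac{1}{43} + \frac{2 \sqrt{11}}{43}\right)\right)^{2} = \left(\sqrt{64 - 32} + \left(\frac{1}{43} + \frac{2 \sqrt{11}}{43}\right)\right)^{2} = \left(\sqrt{32} + \left(\frac{1}{43} + \frac{2 \sqrt{11}}{43}\right)\right)^{2} = \left(4 \sqrt{2} + \left(\frac{1}{43} + \frac{2 \sqrt{11}}{43}\right)\right)^{2} = \left(\frac{1}{43} + 4 \sqrt{2} + \frac{2 \sqrt{11}}{43}\right)^{2}$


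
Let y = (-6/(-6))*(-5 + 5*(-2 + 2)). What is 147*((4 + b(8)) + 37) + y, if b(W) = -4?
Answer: 5434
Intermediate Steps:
y = -5 (y = (-6*(-⅙))*(-5 + 5*0) = 1*(-5 + 0) = 1*(-5) = -5)
147*((4 + b(8)) + 37) + y = 147*((4 - 4) + 37) - 5 = 147*(0 + 37) - 5 = 147*37 - 5 = 5439 - 5 = 5434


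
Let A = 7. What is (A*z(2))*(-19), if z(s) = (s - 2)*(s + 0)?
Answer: 0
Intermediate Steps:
z(s) = s*(-2 + s) (z(s) = (-2 + s)*s = s*(-2 + s))
(A*z(2))*(-19) = (7*(2*(-2 + 2)))*(-19) = (7*(2*0))*(-19) = (7*0)*(-19) = 0*(-19) = 0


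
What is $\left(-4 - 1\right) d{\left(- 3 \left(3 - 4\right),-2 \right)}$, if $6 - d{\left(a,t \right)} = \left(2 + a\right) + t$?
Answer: $-15$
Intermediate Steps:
$d{\left(a,t \right)} = 4 - a - t$ ($d{\left(a,t \right)} = 6 - \left(\left(2 + a\right) + t\right) = 6 - \left(2 + a + t\right) = 4 - a - t$)
$\left(-4 - 1\right) d{\left(- 3 \left(3 - 4\right),-2 \right)} = \left(-4 - 1\right) \left(4 - - 3 \left(3 - 4\right) - -2\right) = - 5 \left(4 - \left(-3\right) \left(-1\right) + 2\right) = - 5 \left(4 - 3 + 2\right) = \left(-5\right) 3 = -15$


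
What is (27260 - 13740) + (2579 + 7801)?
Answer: 23900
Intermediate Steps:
(27260 - 13740) + (2579 + 7801) = 13520 + 10380 = 23900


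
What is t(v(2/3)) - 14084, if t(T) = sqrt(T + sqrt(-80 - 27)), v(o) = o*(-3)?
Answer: -14084 + sqrt(-2 + I*sqrt(107)) ≈ -14082.0 + 2.5036*I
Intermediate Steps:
v(o) = -3*o
t(T) = sqrt(T + I*sqrt(107)) (t(T) = sqrt(T + sqrt(-107)) = sqrt(T + I*sqrt(107)))
t(v(2/3)) - 14084 = sqrt(-6/3 + I*sqrt(107)) - 14084 = sqrt(-3*2/3 + I*sqrt(107)) - 14084 = sqrt(-2 + I*sqrt(107)) - 14084 = -14084 + sqrt(-2 + I*sqrt(107))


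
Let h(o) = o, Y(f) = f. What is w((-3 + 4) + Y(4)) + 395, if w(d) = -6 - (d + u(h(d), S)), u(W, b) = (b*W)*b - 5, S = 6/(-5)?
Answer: 1909/5 ≈ 381.80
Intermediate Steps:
S = -6/5 (S = 6*(-⅕) = -6/5 ≈ -1.2000)
u(W, b) = -5 + W*b² (u(W, b) = (W*b)*b - 5 = W*b² - 5 = -5 + W*b²)
w(d) = -1 - 61*d/25 (w(d) = -6 - (d + (-5 + d*(-6/5)²)) = -6 - (d + (-5 + d*(36/25))) = -6 - (d + (-5 + 36*d/25)) = -6 - (-5 + 61*d/25) = -6 + (5 - 61*d/25) = -1 - 61*d/25)
w((-3 + 4) + Y(4)) + 395 = (-1 - 61*((-3 + 4) + 4)/25) + 395 = (-1 - 61*(1 + 4)/25) + 395 = (-1 - 61/25*5) + 395 = (-1 - 61/5) + 395 = -66/5 + 395 = 1909/5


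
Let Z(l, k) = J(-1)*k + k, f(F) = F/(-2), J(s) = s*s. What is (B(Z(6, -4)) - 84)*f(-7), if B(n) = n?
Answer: -322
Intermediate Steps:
J(s) = s²
f(F) = -F/2 (f(F) = F*(-½) = -F/2)
Z(l, k) = 2*k (Z(l, k) = (-1)²*k + k = 1*k + k = k + k = 2*k)
(B(Z(6, -4)) - 84)*f(-7) = (2*(-4) - 84)*(-½*(-7)) = (-8 - 84)*(7/2) = -92*7/2 = -322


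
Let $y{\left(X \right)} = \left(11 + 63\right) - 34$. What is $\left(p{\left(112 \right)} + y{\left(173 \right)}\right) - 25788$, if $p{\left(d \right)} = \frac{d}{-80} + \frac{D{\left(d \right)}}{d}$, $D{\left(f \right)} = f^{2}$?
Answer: $- \frac{128187}{5} \approx -25637.0$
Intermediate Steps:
$y{\left(X \right)} = 40$ ($y{\left(X \right)} = 74 - 34 = 40$)
$p{\left(d \right)} = \frac{79 d}{80}$ ($p{\left(d \right)} = \frac{d}{-80} + \frac{d^{2}}{d} = d \left(- \frac{1}{80}\right) + d = - \frac{d}{80} + d = \frac{79 d}{80}$)
$\left(p{\left(112 \right)} + y{\left(173 \right)}\right) - 25788 = \left(\frac{79}{80} \cdot 112 + 40\right) - 25788 = \left(\frac{553}{5} + 40\right) - 25788 = \frac{753}{5} - 25788 = - \frac{128187}{5}$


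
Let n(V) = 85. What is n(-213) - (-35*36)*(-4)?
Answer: -4955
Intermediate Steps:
n(-213) - (-35*36)*(-4) = 85 - (-35*36)*(-4) = 85 - (-1260)*(-4) = 85 - 1*5040 = 85 - 5040 = -4955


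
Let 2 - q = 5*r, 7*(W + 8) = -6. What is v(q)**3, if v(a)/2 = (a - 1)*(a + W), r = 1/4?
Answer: 11697083/175616 ≈ 66.606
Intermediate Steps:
W = -62/7 (W = -8 + (1/7)*(-6) = -8 - 6/7 = -62/7 ≈ -8.8571)
r = 1/4 ≈ 0.25000
q = 3/4 (q = 2 - 5/4 = 3/4 ≈ 0.75000)
v(a) = 2*(-1 + a)*(-62/7 + a) (v(a) = 2*((a - 1)*(a - 62/7)) = 2*((-1 + a)*(-62/7 + a)) = 2*(-1 + a)*(-62/7 + a))
v(q)**3 = (124/7 + 2*(3/4)**2 - 138/7*3/4)**3 = (124/7 + 2*(9/16) - 207/14)**3 = (124/7 + 9/8 - 207/14)**3 = (227/56)**3 = 11697083/175616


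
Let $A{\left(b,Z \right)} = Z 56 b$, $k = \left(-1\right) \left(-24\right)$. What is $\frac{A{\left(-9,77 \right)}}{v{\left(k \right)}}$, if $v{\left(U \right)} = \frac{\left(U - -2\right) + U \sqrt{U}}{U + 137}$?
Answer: $\frac{40612572}{3287} - \frac{74977056 \sqrt{6}}{3287} \approx -43518.0$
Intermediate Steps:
$k = 24$
$A{\left(b,Z \right)} = 56 Z b$
$v{\left(U \right)} = \frac{2 + U + U^{\frac{3}{2}}}{137 + U}$ ($v{\left(U \right)} = \frac{\left(U + 2\right) + U^{\frac{3}{2}}}{137 + U} = \frac{\left(2 + U\right) + U^{\frac{3}{2}}}{137 + U} = \frac{2 + U + U^{\frac{3}{2}}}{137 + U}$)
$\frac{A{\left(-9,77 \right)}}{v{\left(k \right)}} = \frac{56 \cdot 77 \left(-9\right)}{\frac{1}{137 + 24} \left(2 + 24 + 24^{\frac{3}{2}}\right)} = - \frac{38808}{\frac{1}{161} \left(2 + 24 + 48 \sqrt{6}\right)} = - \frac{38808}{\frac{1}{161} \left(26 + 48 \sqrt{6}\right)} = - \frac{38808}{\frac{26}{161} + \frac{48 \sqrt{6}}{161}}$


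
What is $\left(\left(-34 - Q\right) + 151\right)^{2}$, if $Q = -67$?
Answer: $33856$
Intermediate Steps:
$\left(\left(-34 - Q\right) + 151\right)^{2} = \left(\left(-34 - -67\right) + 151\right)^{2} = \left(\left(-34 + 67\right) + 151\right)^{2} = \left(33 + 151\right)^{2} = 184^{2} = 33856$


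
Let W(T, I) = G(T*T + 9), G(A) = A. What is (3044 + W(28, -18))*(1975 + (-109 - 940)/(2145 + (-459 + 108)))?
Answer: 4530347179/598 ≈ 7.5758e+6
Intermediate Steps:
W(T, I) = 9 + T² (W(T, I) = T*T + 9 = T² + 9 = 9 + T²)
(3044 + W(28, -18))*(1975 + (-109 - 940)/(2145 + (-459 + 108))) = (3044 + (9 + 28²))*(1975 + (-109 - 940)/(2145 + (-459 + 108))) = (3044 + (9 + 784))*(1975 - 1049/(2145 - 351)) = (3044 + 793)*(1975 - 1049/1794) = 3837*(1975 - 1049*1/1794) = 3837*(1975 - 1049/1794) = 3837*(3542101/1794) = 4530347179/598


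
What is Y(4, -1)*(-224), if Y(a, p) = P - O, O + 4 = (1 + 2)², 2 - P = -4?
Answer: -224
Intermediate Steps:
P = 6 (P = 2 - 1*(-4) = 2 + 4 = 6)
O = 5 (O = -4 + (1 + 2)² = -4 + 3² = -4 + 9 = 5)
Y(a, p) = 1 (Y(a, p) = 6 - 1*5 = 6 - 5 = 1)
Y(4, -1)*(-224) = 1*(-224) = -224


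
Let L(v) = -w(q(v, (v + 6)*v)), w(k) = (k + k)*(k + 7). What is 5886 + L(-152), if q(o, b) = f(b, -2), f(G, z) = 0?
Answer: 5886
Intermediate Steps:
q(o, b) = 0
w(k) = 2*k*(7 + k) (w(k) = (2*k)*(7 + k) = 2*k*(7 + k))
L(v) = 0 (L(v) = -2*0*(7 + 0) = -2*0*7 = -1*0 = 0)
5886 + L(-152) = 5886 + 0 = 5886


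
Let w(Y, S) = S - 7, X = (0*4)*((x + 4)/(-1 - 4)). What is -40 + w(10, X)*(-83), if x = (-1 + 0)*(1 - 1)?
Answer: 541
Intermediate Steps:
x = 0 (x = -1*0 = 0)
X = 0 (X = (0*4)*((0 + 4)/(-1 - 4)) = 0*(4/(-5)) = 0*(4*(-⅕)) = 0*(-⅘) = 0)
w(Y, S) = -7 + S
-40 + w(10, X)*(-83) = -40 + (-7 + 0)*(-83) = -40 - 7*(-83) = -40 + 581 = 541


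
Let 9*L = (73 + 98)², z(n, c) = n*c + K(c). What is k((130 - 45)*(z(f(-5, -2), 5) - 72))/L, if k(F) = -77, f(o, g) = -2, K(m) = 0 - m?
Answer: -77/3249 ≈ -0.023700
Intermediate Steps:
K(m) = -m
z(n, c) = -c + c*n (z(n, c) = n*c - c = c*n - c = -c + c*n)
L = 3249 (L = (73 + 98)²/9 = (⅑)*171² = (⅑)*29241 = 3249)
k((130 - 45)*(z(f(-5, -2), 5) - 72))/L = -77/3249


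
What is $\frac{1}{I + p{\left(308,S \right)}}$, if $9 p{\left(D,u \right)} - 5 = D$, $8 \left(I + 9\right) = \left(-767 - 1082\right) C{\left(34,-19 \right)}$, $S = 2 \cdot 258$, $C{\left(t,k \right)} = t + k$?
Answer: $- \frac{72}{247759} \approx -0.0002906$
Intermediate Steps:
$C{\left(t,k \right)} = k + t$
$S = 516$
$I = - \frac{27807}{8}$ ($I = -9 + \frac{\left(-767 - 1082\right) \left(-19 + 34\right)}{8} = -9 + \frac{\left(-1849\right) 15}{8} = -9 + \frac{1}{8} \left(-27735\right) = -9 - \frac{27735}{8} = - \frac{27807}{8} \approx -3475.9$)
$p{\left(D,u \right)} = \frac{5}{9} + \frac{D}{9}$
$\frac{1}{I + p{\left(308,S \right)}} = \frac{1}{- \frac{27807}{8} + \left(\frac{5}{9} + \frac{1}{9} \cdot 308\right)} = \frac{1}{- \frac{27807}{8} + \left(\frac{5}{9} + \frac{308}{9}\right)} = \frac{1}{- \frac{27807}{8} + \frac{313}{9}} = \frac{1}{- \frac{247759}{72}} = - \frac{72}{247759}$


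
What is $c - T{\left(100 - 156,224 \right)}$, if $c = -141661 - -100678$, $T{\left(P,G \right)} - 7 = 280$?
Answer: $-41270$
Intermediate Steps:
$T{\left(P,G \right)} = 287$ ($T{\left(P,G \right)} = 7 + 280 = 287$)
$c = -40983$ ($c = -141661 + 100678 = -40983$)
$c - T{\left(100 - 156,224 \right)} = -40983 - 287 = -41270$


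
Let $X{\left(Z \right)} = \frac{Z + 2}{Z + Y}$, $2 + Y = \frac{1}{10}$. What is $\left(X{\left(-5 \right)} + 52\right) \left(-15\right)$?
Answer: $- \frac{18090}{23} \approx -786.52$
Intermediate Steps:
$Y = - \frac{19}{10}$ ($Y = -2 + \frac{1}{10} = - \frac{19}{10} \approx -1.9$)
$X{\left(Z \right)} = \frac{2 + Z}{- \frac{19}{10} + Z}$ ($X{\left(Z \right)} = \frac{Z + 2}{Z - \frac{19}{10}} = \frac{2 + Z}{- \frac{19}{10} + Z}$)
$\left(X{\left(-5 \right)} + 52\right) \left(-15\right) = \left(\frac{10 \left(2 - 5\right)}{-19 + 10 \left(-5\right)} + 52\right) \left(-15\right) = \left(10 \frac{1}{-19 - 50} \left(-3\right) + 52\right) \left(-15\right) = \left(10 \frac{1}{-69} \left(-3\right) + 52\right) \left(-15\right) = \left(10 \left(- \frac{1}{69}\right) \left(-3\right) + 52\right) \left(-15\right) = \left(\frac{10}{23} + 52\right) \left(-15\right) = \frac{1206}{23} \left(-15\right) = - \frac{18090}{23}$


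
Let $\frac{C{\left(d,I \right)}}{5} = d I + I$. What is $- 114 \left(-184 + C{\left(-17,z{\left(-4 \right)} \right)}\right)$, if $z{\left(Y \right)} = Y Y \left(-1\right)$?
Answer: $-124944$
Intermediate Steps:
$z{\left(Y \right)} = - Y^{2}$ ($z{\left(Y \right)} = Y^{2} \left(-1\right) = - Y^{2}$)
$C{\left(d,I \right)} = 5 I + 5 I d$ ($C{\left(d,I \right)} = 5 \left(d I + I\right) = 5 \left(I d + I\right) = 5 \left(I + I d\right) = 5 I + 5 I d$)
$- 114 \left(-184 + C{\left(-17,z{\left(-4 \right)} \right)}\right) = - 114 \left(-184 + 5 \left(- \left(-4\right)^{2}\right) \left(1 - 17\right)\right) = - 114 \left(-184 + 5 \left(\left(-1\right) 16\right) \left(-16\right)\right) = - 114 \left(-184 + 5 \left(-16\right) \left(-16\right)\right) = - 114 \left(-184 + 1280\right) = \left(-114\right) 1096 = -124944$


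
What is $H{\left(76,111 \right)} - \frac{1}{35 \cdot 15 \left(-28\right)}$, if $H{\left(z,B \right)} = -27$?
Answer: $- \frac{396899}{14700} \approx -27.0$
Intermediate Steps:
$H{\left(76,111 \right)} - \frac{1}{35 \cdot 15 \left(-28\right)} = -27 - \frac{1}{35 \cdot 15 \left(-28\right)} = -27 - \frac{1}{525 \left(-28\right)} = -27 - \frac{1}{-14700} = -27 - - \frac{1}{14700} = -27 + \frac{1}{14700} = - \frac{396899}{14700}$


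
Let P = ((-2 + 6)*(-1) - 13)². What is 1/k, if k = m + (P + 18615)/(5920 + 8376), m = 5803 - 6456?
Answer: -1787/1164548 ≈ -0.0015345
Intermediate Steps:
P = 289 (P = (4*(-1) - 13)² = (-4 - 13)² = (-17)² = 289)
m = -653
k = -1164548/1787 (k = -653 + (289 + 18615)/(5920 + 8376) = -653 + 18904/14296 = -653 + 18904*(1/14296) = -653 + 2363/1787 = -1164548/1787 ≈ -651.68)
1/k = 1/(-1164548/1787) = -1787/1164548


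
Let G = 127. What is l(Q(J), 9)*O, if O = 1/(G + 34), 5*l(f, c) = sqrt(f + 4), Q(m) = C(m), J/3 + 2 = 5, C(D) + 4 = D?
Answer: 3/805 ≈ 0.0037267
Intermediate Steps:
C(D) = -4 + D
J = 9 (J = -6 + 3*5 = -6 + 15 = 9)
Q(m) = -4 + m
l(f, c) = sqrt(4 + f)/5 (l(f, c) = sqrt(f + 4)/5 = sqrt(4 + f)/5)
O = 1/161 (O = 1/(127 + 34) = 1/161 ≈ 0.0062112)
l(Q(J), 9)*O = (sqrt(4 + (-4 + 9))/5)*(1/161) = (sqrt(4 + 5)/5)*(1/161) = (sqrt(9)/5)*(1/161) = ((1/5)*3)*(1/161) = (3/5)*(1/161) = 3/805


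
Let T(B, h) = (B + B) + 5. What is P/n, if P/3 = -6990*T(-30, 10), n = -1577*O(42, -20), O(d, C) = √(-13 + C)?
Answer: 34950*I*√33/1577 ≈ 127.31*I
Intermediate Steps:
T(B, h) = 5 + 2*B (T(B, h) = 2*B + 5 = 5 + 2*B)
n = -1577*I*√33 (n = -1577*√(-13 - 20) = -1577*I*√33 ≈ -9059.2*I)
P = 1153350 (P = 3*(-6990*(5 + 2*(-30))) = 3*(-6990*(5 - 60)) = 3*(-6990*(-55)) = 3*384450 = 1153350)
P/n = 1153350/((-1577*I*√33)) = 1153350*(I*√33/52041) = 34950*I*√33/1577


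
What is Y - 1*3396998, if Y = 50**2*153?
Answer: -3014498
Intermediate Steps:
Y = 382500 (Y = 2500*153 = 382500)
Y - 1*3396998 = 382500 - 1*3396998 = 382500 - 3396998 = -3014498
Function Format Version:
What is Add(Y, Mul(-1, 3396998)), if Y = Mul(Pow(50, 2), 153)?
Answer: -3014498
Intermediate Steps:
Y = 382500 (Y = Mul(2500, 153) = 382500)
Add(Y, Mul(-1, 3396998)) = Add(382500, Mul(-1, 3396998)) = Add(382500, -3396998) = -3014498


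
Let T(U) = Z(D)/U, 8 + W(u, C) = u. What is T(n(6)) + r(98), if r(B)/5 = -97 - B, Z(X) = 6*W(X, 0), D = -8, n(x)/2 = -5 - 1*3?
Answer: -969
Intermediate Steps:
W(u, C) = -8 + u
n(x) = -16 (n(x) = 2*(-5 - 1*3) = 2*(-5 - 3) = 2*(-8) = -16)
Z(X) = -48 + 6*X (Z(X) = 6*(-8 + X) = -48 + 6*X)
r(B) = -485 - 5*B (r(B) = 5*(-97 - B) = -485 - 5*B)
T(U) = -96/U (T(U) = (-48 + 6*(-8))/U = (-48 - 48)/U = -96/U)
T(n(6)) + r(98) = -96/(-16) + (-485 - 5*98) = -96*(-1/16) + (-485 - 490) = 6 - 975 = -969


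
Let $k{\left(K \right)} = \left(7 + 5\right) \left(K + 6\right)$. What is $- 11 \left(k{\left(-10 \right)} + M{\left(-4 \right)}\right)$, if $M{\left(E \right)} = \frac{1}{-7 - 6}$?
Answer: $\frac{6875}{13} \approx 528.85$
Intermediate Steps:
$k{\left(K \right)} = 72 + 12 K$ ($k{\left(K \right)} = 12 \left(6 + K\right) = 72 + 12 K$)
$M{\left(E \right)} = - \frac{1}{13}$ ($M{\left(E \right)} = \frac{1}{-13} = - \frac{1}{13}$)
$- 11 \left(k{\left(-10 \right)} + M{\left(-4 \right)}\right) = - 11 \left(\left(72 + 12 \left(-10\right)\right) - \frac{1}{13}\right) = - 11 \left(\left(72 - 120\right) - \frac{1}{13}\right) = - 11 \left(-48 - \frac{1}{13}\right) = \left(-11\right) \left(- \frac{625}{13}\right) = \frac{6875}{13}$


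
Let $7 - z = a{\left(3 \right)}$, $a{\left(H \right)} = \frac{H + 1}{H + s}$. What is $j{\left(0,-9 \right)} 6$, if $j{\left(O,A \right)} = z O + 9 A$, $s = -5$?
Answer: $-486$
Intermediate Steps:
$a{\left(H \right)} = \frac{1 + H}{-5 + H}$ ($a{\left(H \right)} = \frac{H + 1}{H - 5} = \frac{1 + H}{-5 + H}$)
$z = 9$ ($z = 7 - \frac{1 + 3}{-5 + 3} = 7 - \frac{1}{-2} \cdot 4 = 7 - \left(- \frac{1}{2}\right) 4 = 7 - -2 = 7 + 2 = 9$)
$j{\left(O,A \right)} = 9 A + 9 O$ ($j{\left(O,A \right)} = 9 O + 9 A = 9 A + 9 O$)
$j{\left(0,-9 \right)} 6 = \left(9 \left(-9\right) + 9 \cdot 0\right) 6 = \left(-81 + 0\right) 6 = \left(-81\right) 6 = -486$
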